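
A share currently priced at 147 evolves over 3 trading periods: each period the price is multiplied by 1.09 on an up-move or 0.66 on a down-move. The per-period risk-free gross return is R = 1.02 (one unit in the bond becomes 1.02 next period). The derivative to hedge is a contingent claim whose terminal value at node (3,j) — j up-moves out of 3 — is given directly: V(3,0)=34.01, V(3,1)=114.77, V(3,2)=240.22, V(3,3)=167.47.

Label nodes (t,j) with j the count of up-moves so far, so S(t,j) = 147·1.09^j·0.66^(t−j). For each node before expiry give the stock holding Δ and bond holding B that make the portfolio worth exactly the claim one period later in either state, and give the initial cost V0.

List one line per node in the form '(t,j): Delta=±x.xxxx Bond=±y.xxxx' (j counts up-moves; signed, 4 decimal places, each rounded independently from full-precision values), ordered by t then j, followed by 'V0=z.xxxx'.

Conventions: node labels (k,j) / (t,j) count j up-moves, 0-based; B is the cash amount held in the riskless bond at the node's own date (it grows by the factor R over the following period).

(0,0): Delta=-0.2229 Bond=210.1909
(1,0): Delta=2.7771 Bond=-76.6644
(1,1): Delta=-0.5761 Bond=270.9895
(2,0): Delta=2.9331 Bond=-88.1835
(2,1): Delta=2.7588 Bond=-76.2560
(2,2): Delta=-0.9687 Bond=344.9831
V0=177.4294

Risk-neutral probability p* = (R−d)/(u−d) = (1.02−0.66)/(1.09−0.66) = 0.8372.
Payoffs at expiry: V(3,0)=34.0100, V(3,1)=114.7700, V(3,2)=240.2200, V(3,3)=167.4700
(2,0): S=64.0332. Δ = (V_up−V_dn)/(S_up−S_dn) = (114.7700−34.0100)/(69.7962−42.2619) = 2.9331. V = [p*·114.7700 + (1−p*)·34.0100]/1.02 = 99.6304. B = V − Δ·S = -88.1835.
(2,1): S=105.7518. Δ = (V_up−V_dn)/(S_up−S_dn) = (240.2200−114.7700)/(115.2695−69.7962) = 2.7588. V = [p*·240.2200 + (1−p*)·114.7700]/1.02 = 215.4881. B = V − Δ·S = -76.2560.
(2,2): S=174.6507. Δ = (V_up−V_dn)/(S_up−S_dn) = (167.4700−240.2200)/(190.3693−115.2695) = -0.9687. V = [p*·167.4700 + (1−p*)·240.2200]/1.02 = 175.7971. B = V − Δ·S = 344.9831.
(1,0): S=97.0200. Δ = (V_up−V_dn)/(S_up−S_dn) = (215.4881−99.6304)/(105.7518−64.0332) = 2.7771. V = [p*·215.4881 + (1−p*)·99.6304]/1.02 = 192.7721. B = V − Δ·S = -76.6644.
(1,1): S=160.2300. Δ = (V_up−V_dn)/(S_up−S_dn) = (175.7971−215.4881)/(174.6507−105.7518) = -0.5761. V = [p*·175.7971 + (1−p*)·215.4881]/1.02 = 178.6847. B = V − Δ·S = 270.9895.
(0,0): S=147.0000. Δ = (V_up−V_dn)/(S_up−S_dn) = (178.6847−192.7721)/(160.2300−97.0200) = -0.2229. V = [p*·178.6847 + (1−p*)·192.7721]/1.02 = 177.4294. B = V − Δ·S = 210.1909.
Verification: the root portfolio costs Δ(0,0)·S0 + B(0,0) = 177.4294, matching V0.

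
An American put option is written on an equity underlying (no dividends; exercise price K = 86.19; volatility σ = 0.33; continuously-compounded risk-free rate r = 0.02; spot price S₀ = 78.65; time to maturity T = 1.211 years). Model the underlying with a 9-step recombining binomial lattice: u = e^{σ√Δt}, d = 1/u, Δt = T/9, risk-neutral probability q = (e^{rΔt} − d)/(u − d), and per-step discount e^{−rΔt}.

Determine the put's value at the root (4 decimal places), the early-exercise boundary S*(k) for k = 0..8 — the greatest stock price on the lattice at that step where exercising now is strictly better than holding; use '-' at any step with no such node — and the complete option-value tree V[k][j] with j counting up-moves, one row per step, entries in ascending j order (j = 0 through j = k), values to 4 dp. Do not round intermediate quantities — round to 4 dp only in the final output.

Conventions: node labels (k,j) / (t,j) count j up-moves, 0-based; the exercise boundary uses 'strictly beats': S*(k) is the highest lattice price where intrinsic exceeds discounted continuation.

params: Δt=0.13456 u=1.12868 d=0.88599 q=0.48088 e^(-rΔt)=0.99731
t_9 payoffs: 59.7320 52.4846 43.2520 31.4903 16.5069 0.0000 0.0000 0.0000 0.0000 0.0000
t_8: node(8,0) S=29.8626 payoff=56.3274 vs cont=56.0957 → 56.3274 [stop]  node(8,1) S=38.0426 payoff=48.1474 vs cont=47.9157 → 48.1474 [stop]  node(8,2) S=48.4633 payoff=37.7267 vs cont=37.4950 → 37.7267 [stop]  node(8,3) S=61.7385 payoff=24.4515 vs cont=24.2199 → 24.4515 [stop]  node(8,4) S=78.6500 payoff=7.5400 vs cont=8.5461 → 8.5461 [wait]  node(8,5) S=100.1939 payoff=0.0000 vs cont=0.0000 → 0.0000 [wait]  node(8,6) S=127.6392 payoff=0.0000 vs cont=0.0000 → 0.0000 [wait]  node(8,7) S=162.6023 payoff=0.0000 vs cont=0.0000 → 0.0000 [wait]  node(8,8) S=207.1426 payoff=0.0000 vs cont=0.0000 → 0.0000 [wait]  ⇒ S*(8)=61.7385
t_7: node(7,0) S=33.7054 payoff=52.4846 vs cont=52.2530 → 52.4846 [stop]  node(7,1) S=42.9380 payoff=43.2520 vs cont=43.0203 → 43.2520 [stop]  node(7,2) S=54.6997 payoff=31.4903 vs cont=31.2587 → 31.4903 [stop]  node(7,3) S=69.6831 payoff=16.5069 vs cont=16.7578 → 16.7578 [wait]  node(7,4) S=88.7708 payoff=0.0000 vs cont=4.4245 → 4.4245 [wait]  node(7,5) S=113.0870 payoff=0.0000 vs cont=0.0000 → 0.0000 [wait]  node(7,6) S=144.0640 payoff=0.0000 vs cont=0.0000 → 0.0000 [wait]  node(7,7) S=183.5262 payoff=0.0000 vs cont=0.0000 → 0.0000 [wait]  ⇒ S*(7)=54.6997
t_6: node(6,0) S=38.0426 payoff=48.1474 vs cont=47.9157 → 48.1474 [stop]  node(6,1) S=48.4633 payoff=37.7267 vs cont=37.4950 → 37.7267 [stop]  node(6,2) S=61.7385 payoff=24.4515 vs cont=24.3402 → 24.4515 [stop]  node(6,3) S=78.6500 payoff=7.5400 vs cont=10.7979 → 10.7979 [wait]  node(6,4) S=100.1939 payoff=0.0000 vs cont=2.2907 → 2.2907 [wait]  node(6,5) S=127.6392 payoff=0.0000 vs cont=0.0000 → 0.0000 [wait]  node(6,6) S=162.6023 payoff=0.0000 vs cont=0.0000 → 0.0000 [wait]  ⇒ S*(6)=61.7385
t_5: node(5,0) S=42.9380 payoff=43.2520 vs cont=43.0203 → 43.2520 [stop]  node(5,1) S=54.6997 payoff=31.4903 vs cont=31.2587 → 31.4903 [stop]  node(5,2) S=69.6831 payoff=16.5069 vs cont=17.8377 → 17.8377 [wait]  node(5,3) S=88.7708 payoff=0.0000 vs cont=6.6889 → 6.6889 [wait]  node(5,4) S=113.0870 payoff=0.0000 vs cont=1.1860 → 1.1860 [wait]  node(5,5) S=144.0640 payoff=0.0000 vs cont=0.0000 → 0.0000 [wait]  ⇒ S*(5)=54.6997
t_4: node(4,0) S=48.4633 payoff=37.7267 vs cont=37.4950 → 37.7267 [stop]  node(4,1) S=61.7385 payoff=24.4515 vs cont=24.8581 → 24.8581 [wait]  node(4,2) S=78.6500 payoff=7.5400 vs cont=12.4430 → 12.4430 [wait]  node(4,3) S=100.1939 payoff=0.0000 vs cont=4.0318 → 4.0318 [wait]  node(4,4) S=127.6392 payoff=0.0000 vs cont=0.6140 → 0.6140 [wait]  ⇒ S*(4)=48.4633
t_3: node(3,0) S=54.6997 payoff=31.4903 vs cont=31.4537 → 31.4903 [stop]  node(3,1) S=69.6831 payoff=16.5069 vs cont=18.8372 → 18.8372 [wait]  node(3,2) S=88.7708 payoff=0.0000 vs cont=8.3757 → 8.3757 [wait]  node(3,3) S=113.0870 payoff=0.0000 vs cont=2.3818 → 2.3818 [wait]  ⇒ S*(3)=54.6997
t_2: node(2,0) S=61.7385 payoff=24.4515 vs cont=25.3374 → 25.3374 [wait]  node(2,1) S=78.6500 payoff=7.5400 vs cont=13.7694 → 13.7694 [wait]  node(2,2) S=100.1939 payoff=0.0000 vs cont=5.4786 → 5.4786 [wait]  ⇒ S*(2)=-
t_1: node(1,0) S=69.6831 payoff=16.5069 vs cont=19.7215 → 19.7215 [wait]  node(1,1) S=88.7708 payoff=0.0000 vs cont=9.7562 → 9.7562 [wait]  ⇒ S*(1)=-
t_0: node(0,0) S=78.6500 payoff=7.5400 vs cont=14.8893 → 14.8893 [wait]  ⇒ S*(0)=-

price = 14.8893
boundary = - - - 54.6997 48.4633 54.6997 61.7385 54.6997 61.7385
tree:
14.8893
19.7215 9.7562
25.3374 13.7694 5.4786
31.4903 18.8372 8.3757 2.3818
37.7267 24.8581 12.4430 4.0318 0.6140
43.2520 31.4903 17.8377 6.6889 1.1860 0.0000
48.1474 37.7267 24.4515 10.7979 2.2907 0.0000 0.0000
52.4846 43.2520 31.4903 16.7578 4.4245 0.0000 0.0000 0.0000
56.3274 48.1474 37.7267 24.4515 8.5461 0.0000 0.0000 0.0000 0.0000
59.7320 52.4846 43.2520 31.4903 16.5069 0.0000 0.0000 0.0000 0.0000 0.0000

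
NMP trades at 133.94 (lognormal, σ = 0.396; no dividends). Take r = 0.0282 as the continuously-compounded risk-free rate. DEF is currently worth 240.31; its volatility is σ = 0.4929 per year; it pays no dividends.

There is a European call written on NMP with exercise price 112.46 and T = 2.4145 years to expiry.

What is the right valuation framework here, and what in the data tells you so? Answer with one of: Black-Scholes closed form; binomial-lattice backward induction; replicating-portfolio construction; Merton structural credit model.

framework: Black-Scholes closed form

Key observation: a European claim on NMP (strike 112.46) — a lognormal (GBM) underlying with constant rate and volatility — has an exact closed-form value; no lattice or capital structure is involved.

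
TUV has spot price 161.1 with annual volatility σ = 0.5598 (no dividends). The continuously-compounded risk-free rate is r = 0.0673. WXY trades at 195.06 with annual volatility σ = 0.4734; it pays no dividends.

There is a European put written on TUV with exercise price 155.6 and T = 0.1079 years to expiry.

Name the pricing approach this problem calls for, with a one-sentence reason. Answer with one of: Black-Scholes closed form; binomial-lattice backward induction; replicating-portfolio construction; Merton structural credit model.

framework: Black-Scholes closed form

Key observation: everything needed for the exact continuous-time valuation of the European put on TUV (strike 155.6) is given, and no feature rules the closed form out.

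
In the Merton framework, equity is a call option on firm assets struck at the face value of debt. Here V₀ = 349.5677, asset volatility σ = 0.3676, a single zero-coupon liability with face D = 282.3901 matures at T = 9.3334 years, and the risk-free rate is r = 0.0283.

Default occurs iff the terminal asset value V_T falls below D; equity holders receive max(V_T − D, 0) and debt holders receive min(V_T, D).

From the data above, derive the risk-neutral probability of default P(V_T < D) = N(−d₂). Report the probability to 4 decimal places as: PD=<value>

PD=0.5542

Equity is a call on the firm's assets struck at D = 282.3901:
d₁ = [ln(V₀/D) + (r + σ²/2)T] / (σ√T)
   = [ln(349.5677/282.3901) + (0.0283 + 0.5·0.3676²)·9.3334] / (0.3676·√9.3334)
   = [0.213408 + 0.894745] / 1.123041 = 0.986744
d₂ = d₁ − σ√T = 0.986744 − 1.123041 = -0.136297
risk-neutral PD = N(−d₂) = N(0.136297) = 0.554207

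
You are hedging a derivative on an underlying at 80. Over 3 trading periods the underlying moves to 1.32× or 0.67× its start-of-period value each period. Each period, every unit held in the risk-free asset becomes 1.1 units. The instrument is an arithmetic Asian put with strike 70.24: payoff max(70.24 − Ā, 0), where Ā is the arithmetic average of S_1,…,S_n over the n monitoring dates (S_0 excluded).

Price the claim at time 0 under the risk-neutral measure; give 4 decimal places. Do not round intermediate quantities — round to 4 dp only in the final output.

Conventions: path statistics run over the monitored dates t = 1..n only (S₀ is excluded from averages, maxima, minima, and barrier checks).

Under the martingale measure an up-move has probability p* = 0.6615; value the claim as the probability-weighted average of per-path payoffs, discounted 3 periods at R = 1.1.
Enumerate all 2^3 = 8 price paths (U = up ×1.32, D = down ×0.67); each path with k up-moves has probability p*^k·(1−p*)^(3−k).
DDD: Ā=37.8577, payoff=32.3823, prob=0.038773
UDD: Ā=74.5853, payoff=0.0000, prob=0.075783
DUD: Ā=57.2519, payoff=12.9881, prob=0.075783
UUD: Ā=112.7949, payoff=0.0000, prob=0.148122
DDU: Ā=45.6386, payoff=24.6014, prob=0.075783
UDU: Ā=89.9149, payoff=0.0000, prob=0.148122
DUU: Ā=72.5815, payoff=0.0000, prob=0.148122
UUU: Ā=142.9965, payoff=0.0000, prob=0.289511
Price = Σ prob·payoff / R^3 = 4.104209 / 1.331000 = 3.0836

price = 3.0836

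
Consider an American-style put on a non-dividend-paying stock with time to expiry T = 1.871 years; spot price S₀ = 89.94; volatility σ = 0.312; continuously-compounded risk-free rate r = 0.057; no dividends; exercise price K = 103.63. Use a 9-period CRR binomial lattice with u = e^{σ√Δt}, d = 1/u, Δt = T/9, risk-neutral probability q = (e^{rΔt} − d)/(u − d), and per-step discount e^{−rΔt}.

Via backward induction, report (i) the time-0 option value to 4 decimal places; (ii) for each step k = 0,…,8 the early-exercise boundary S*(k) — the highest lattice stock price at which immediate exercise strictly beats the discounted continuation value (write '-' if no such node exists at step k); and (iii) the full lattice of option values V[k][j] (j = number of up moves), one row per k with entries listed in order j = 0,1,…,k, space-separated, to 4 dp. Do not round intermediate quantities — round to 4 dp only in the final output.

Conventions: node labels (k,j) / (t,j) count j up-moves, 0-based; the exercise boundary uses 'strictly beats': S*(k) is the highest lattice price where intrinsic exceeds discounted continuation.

price = 19.2195
boundary = - - 67.6692 58.6962 67.6692 78.0139 67.6692 78.0139 89.9400
tree:
19.2195
26.6976 12.3786
35.9608 18.2919 6.9028
44.9338 26.1421 11.0662 3.0048
52.7170 35.9608 17.1815 5.3626 0.7760
59.4681 44.9338 25.6161 9.3598 1.5903 0.0000
65.3240 52.7170 35.9608 15.8407 3.2593 0.0000 0.0000
70.4034 59.4681 44.9338 25.6161 6.6798 0.0000 0.0000 0.0000
74.8092 65.3240 52.7170 35.9608 13.6900 0.0000 0.0000 0.0000 0.0000
78.6309 70.4034 59.4681 44.9338 25.6161 0.0000 0.0000 0.0000 0.0000 0.0000

Δt=0.20789  u=1.15287  d=0.86740  q=0.50625  discount=0.98822
step 9 (expiry): payoffs max(K−S,0) = 78.6309 70.4034 59.4681 44.9338 25.6161 0.0000 0.0000 0.0000 0.0000 0.0000
step 8: (k=8,j=0): S=28.8208, K−S=74.8092, hold=73.5885 ⇒ V=74.8092 exercise | (k=8,j=1): S=38.3060, K−S=65.3240, hold=64.1032 ⇒ V=65.3240 exercise | (k=8,j=2): S=50.9130, K−S=52.7170, hold=51.4962 ⇒ V=52.7170 exercise | (k=8,j=3): S=67.6692, K−S=35.9608, hold=34.7401 ⇒ V=35.9608 exercise | (k=8,j=4): S=89.9400, K−S=13.6900, hold=12.4989 ⇒ V=13.6900 exercise | (k=8,j=5): S=119.5404, K−S=0.0000, hold=0.0000 ⇒ V=0.0000 continue | (k=8,j=6): S=158.8827, K−S=0.0000, hold=0.0000 ⇒ V=0.0000 continue | (k=8,j=7): S=211.1731, K−S=0.0000, hold=0.0000 ⇒ V=0.0000 continue | (k=8,j=8): S=280.6729, K−S=0.0000, hold=0.0000 ⇒ V=0.0000 continue  boundary S*=89.9400
step 7: (k=7,j=0): S=33.2266, K−S=70.4034, hold=69.1826 ⇒ V=70.4034 exercise | (k=7,j=1): S=44.1619, K−S=59.4681, hold=58.2473 ⇒ V=59.4681 exercise | (k=7,j=2): S=58.6962, K−S=44.9338, hold=43.7131 ⇒ V=44.9338 exercise | (k=7,j=3): S=78.0139, K−S=25.6161, hold=24.3954 ⇒ V=25.6161 exercise | (k=7,j=4): S=103.6893, K−S=0.0000, hold=6.6798 ⇒ V=6.6798 continue | (k=7,j=5): S=137.8148, K−S=0.0000, hold=0.0000 ⇒ V=0.0000 continue | (k=7,j=6): S=183.1714, K−S=0.0000, hold=0.0000 ⇒ V=0.0000 continue | (k=7,j=7): S=243.4554, K−S=0.0000, hold=0.0000 ⇒ V=0.0000 continue  boundary S*=78.0139
step 6: (k=6,j=0): S=38.3060, K−S=65.3240, hold=64.1032 ⇒ V=65.3240 exercise | (k=6,j=1): S=50.9130, K−S=52.7170, hold=51.4962 ⇒ V=52.7170 exercise | (k=6,j=2): S=67.6692, K−S=35.9608, hold=34.7401 ⇒ V=35.9608 exercise | (k=6,j=3): S=89.9400, K−S=13.6900, hold=15.8407 ⇒ V=15.8407 continue | (k=6,j=4): S=119.5404, K−S=0.0000, hold=3.2593 ⇒ V=3.2593 continue | (k=6,j=5): S=158.8827, K−S=0.0000, hold=0.0000 ⇒ V=0.0000 continue | (k=6,j=6): S=211.1731, K−S=0.0000, hold=0.0000 ⇒ V=0.0000 continue  boundary S*=67.6692
step 5: (k=5,j=0): S=44.1619, K−S=59.4681, hold=58.2473 ⇒ V=59.4681 exercise | (k=5,j=1): S=58.6962, K−S=44.9338, hold=43.7131 ⇒ V=44.9338 exercise | (k=5,j=2): S=78.0139, K−S=25.6161, hold=25.4714 ⇒ V=25.6161 exercise | (k=5,j=3): S=103.6893, K−S=0.0000, hold=9.3598 ⇒ V=9.3598 continue | (k=5,j=4): S=137.8148, K−S=0.0000, hold=1.5903 ⇒ V=1.5903 continue | (k=5,j=5): S=183.1714, K−S=0.0000, hold=0.0000 ⇒ V=0.0000 continue  boundary S*=78.0139
step 4: (k=4,j=0): S=50.9130, K−S=52.7170, hold=51.4962 ⇒ V=52.7170 exercise | (k=4,j=1): S=67.6692, K−S=35.9608, hold=34.7401 ⇒ V=35.9608 exercise | (k=4,j=2): S=89.9400, K−S=13.6900, hold=17.1815 ⇒ V=17.1815 continue | (k=4,j=3): S=119.5404, K−S=0.0000, hold=5.3626 ⇒ V=5.3626 continue | (k=4,j=4): S=158.8827, K−S=0.0000, hold=0.7760 ⇒ V=0.7760 continue  boundary S*=67.6692
step 3: (k=3,j=0): S=58.6962, K−S=44.9338, hold=43.7131 ⇒ V=44.9338 exercise | (k=3,j=1): S=78.0139, K−S=25.6161, hold=26.1421 ⇒ V=26.1421 continue | (k=3,j=2): S=103.6893, K−S=0.0000, hold=11.0662 ⇒ V=11.0662 continue | (k=3,j=3): S=137.8148, K−S=0.0000, hold=3.0048 ⇒ V=3.0048 continue  boundary S*=58.6962
step 2: (k=2,j=0): S=67.6692, K−S=35.9608, hold=35.0032 ⇒ V=35.9608 exercise | (k=2,j=1): S=89.9400, K−S=13.6900, hold=18.2919 ⇒ V=18.2919 continue | (k=2,j=2): S=119.5404, K−S=0.0000, hold=6.9028 ⇒ V=6.9028 continue  boundary S*=67.6692
step 1: (k=1,j=0): S=78.0139, K−S=25.6161, hold=26.6976 ⇒ V=26.6976 continue | (k=1,j=1): S=103.6893, K−S=0.0000, hold=12.3786 ⇒ V=12.3786 continue  boundary S*=-
step 0: (k=0,j=0): S=89.9400, K−S=13.6900, hold=19.2195 ⇒ V=19.2195 continue  boundary S*=-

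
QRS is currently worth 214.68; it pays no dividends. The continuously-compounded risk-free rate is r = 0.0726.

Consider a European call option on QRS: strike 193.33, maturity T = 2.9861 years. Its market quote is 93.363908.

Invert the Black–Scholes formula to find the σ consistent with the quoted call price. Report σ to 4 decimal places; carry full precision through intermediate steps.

At σ = 0.4815 the Black–Scholes value reproduces the quote:
σ√T = 0.4815·√2.9861 = 0.832048
d₁ = (ln(S/K) + (r+σ²/2)T) / (σ√T) = (ln(214.68/193.33) + (0.0726+0.4815²/2)·2.9861) / 0.832048 = (0.104750 + 0.562943) / 0.832048 = 0.802469
d₂ = d₁ − σ√T = 0.802469 − 0.832048 = -0.029579
e^{−rT} = 0.805098
N(d₁) = 0.788859,  N(d₂) = 0.488201
V = S·N(d₁) − K·e^{−rT}·N(d₂) = 169.352285 − 75.988377 = 93.363908 (the observed quote) — the price is monotone increasing in volatility, hence this σ is the only solution

sigma = 0.4815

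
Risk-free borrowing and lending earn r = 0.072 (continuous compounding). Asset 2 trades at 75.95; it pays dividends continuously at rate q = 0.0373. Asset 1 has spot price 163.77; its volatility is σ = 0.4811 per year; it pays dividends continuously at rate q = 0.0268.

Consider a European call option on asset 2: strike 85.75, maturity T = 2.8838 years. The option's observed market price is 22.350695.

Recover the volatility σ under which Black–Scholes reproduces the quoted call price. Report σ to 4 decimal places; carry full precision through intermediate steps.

sigma = 0.5096

At σ = 0.5096 the Black–Scholes value reproduces the quote:
σ√T = 0.5096·√2.8838 = 0.865390
d₁ = (ln(S/K) + (r−q+σ²/2)T) / (σ√T) = (ln(75.95/85.75) + (0.072−0.0373+0.5096²/2)·2.8838) / 0.865390 = (-0.121361 + 0.474518) / 0.865390 = 0.408090
d₂ = d₁ − σ√T = 0.408090 − 0.865390 = -0.457300
e^{−rT} = 0.812505
e^{−qT} = 0.898017
N(d₁) = 0.658396,  N(d₂) = 0.323728
V = S·e^{−qT}·N(d₁) − K·e^{−rT}·N(d₂) = 44.905537 − 22.554842 = 22.350695 (equal to the quote); since ∂V/∂σ > 0 for all σ, the implied volatility is unique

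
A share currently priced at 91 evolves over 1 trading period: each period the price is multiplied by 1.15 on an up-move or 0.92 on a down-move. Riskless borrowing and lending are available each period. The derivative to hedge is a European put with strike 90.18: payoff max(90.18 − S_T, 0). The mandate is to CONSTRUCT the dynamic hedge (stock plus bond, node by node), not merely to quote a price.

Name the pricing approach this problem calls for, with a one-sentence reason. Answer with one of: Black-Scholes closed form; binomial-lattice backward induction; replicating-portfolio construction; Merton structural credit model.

Key observation: a price alone would not answer the question — the per-node share/bond construction on the spot-91, 1.15/0.92 tree is required, and only the replicating-portfolio method yields it.

framework: replicating-portfolio construction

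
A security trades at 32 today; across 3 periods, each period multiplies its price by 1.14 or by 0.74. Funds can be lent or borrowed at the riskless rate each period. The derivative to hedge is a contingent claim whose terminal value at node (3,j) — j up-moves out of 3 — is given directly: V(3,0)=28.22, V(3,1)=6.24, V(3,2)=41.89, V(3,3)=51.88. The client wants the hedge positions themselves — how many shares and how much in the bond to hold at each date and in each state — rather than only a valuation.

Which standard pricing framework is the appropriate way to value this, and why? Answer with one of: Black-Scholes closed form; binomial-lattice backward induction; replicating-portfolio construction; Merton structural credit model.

framework: replicating-portfolio construction

Key observation: the mandate to exhibit the hedge at every date and state singles out the replicating-portfolio construction on the 3-period tree with factors 1.14 and 0.74 from 32.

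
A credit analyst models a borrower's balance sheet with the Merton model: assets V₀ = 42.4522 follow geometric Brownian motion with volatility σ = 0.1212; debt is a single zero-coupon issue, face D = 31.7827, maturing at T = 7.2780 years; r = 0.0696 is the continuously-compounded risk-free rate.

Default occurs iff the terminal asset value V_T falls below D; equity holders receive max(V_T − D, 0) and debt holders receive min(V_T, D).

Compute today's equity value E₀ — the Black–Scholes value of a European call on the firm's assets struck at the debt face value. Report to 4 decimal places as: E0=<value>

Apply the equity-as-call identities (strike 31.7827, horizon 7.2780 years):
d₁ = [ln(V₀/D) + (r + σ²/2)T] / (σ√T)
   = [ln(42.4522/31.7827) + (0.0696 + 0.5·0.1212²)·7.2780] / (0.1212·√7.2780)
   = [0.289457 + 0.560004] / 0.326971 = 2.597972
d₂ = d₁ − σ√T = 2.597972 − 0.326971 = 2.271001
N(d₁) = 0.995311,  N(d₂) = 0.988427,  e^(−rT) = 0.602572
E₀ = V₀·N(d₁) − D·e^(−rT)·N(d₂)
   = 42.4522·0.995311 − 31.7827·0.602572·0.988427 = 23.323445

E0=23.3234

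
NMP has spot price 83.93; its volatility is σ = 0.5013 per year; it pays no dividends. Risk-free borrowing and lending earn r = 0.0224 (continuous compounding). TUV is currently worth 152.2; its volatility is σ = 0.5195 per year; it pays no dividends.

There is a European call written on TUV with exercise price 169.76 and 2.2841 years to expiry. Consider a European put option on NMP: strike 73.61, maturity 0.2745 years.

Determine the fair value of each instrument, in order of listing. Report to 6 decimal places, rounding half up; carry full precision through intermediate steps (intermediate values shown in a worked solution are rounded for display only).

[TUV call K=169.76]
σ√T = 0.5195·√2.2841 = 0.785133
d₁ = (ln(S/K) + (r+σ²/2)T) / (σ√T) = (ln(152.2/169.76) + (0.0224+0.5195²/2)·2.2841) / 0.785133 = (-0.109190 + 0.359381) / 0.785133 = 0.318660
d₂ = d₁ − σ√T = 0.318660 − 0.785133 = -0.466473
e^{−rT} = 0.950123
N(d₁) = 0.625008,  N(d₂) = 0.320439
price = S·N(d₁) − K·e^{−rT}·N(d₂) = 95.126186 − 51.684454 = 43.441733
[NMP put K=73.61]
σ√T = 0.5013·√0.2745 = 0.262645
d₁ = (ln(S/K) + (r+σ²/2)T) / (σ√T) = (ln(83.93/73.61) + (0.0224+0.5013²/2)·0.2745) / 0.262645 = (0.131202 + 0.040640) / 0.262645 = 0.654276
d₂ = d₁ − σ√T = 0.654276 − 0.262645 = 0.391631
e^{−rT} = 0.993870
N(−d₁) = 0.256467,  N(−d₂) = 0.347665
price = K·e^{−rT}·N(−d₂) − S·N(−d₁) = 25.434777 − 21.525278 = 3.909498

price(TUV call K=169.76) = 43.441733
price(NMP put K=73.61) = 3.909498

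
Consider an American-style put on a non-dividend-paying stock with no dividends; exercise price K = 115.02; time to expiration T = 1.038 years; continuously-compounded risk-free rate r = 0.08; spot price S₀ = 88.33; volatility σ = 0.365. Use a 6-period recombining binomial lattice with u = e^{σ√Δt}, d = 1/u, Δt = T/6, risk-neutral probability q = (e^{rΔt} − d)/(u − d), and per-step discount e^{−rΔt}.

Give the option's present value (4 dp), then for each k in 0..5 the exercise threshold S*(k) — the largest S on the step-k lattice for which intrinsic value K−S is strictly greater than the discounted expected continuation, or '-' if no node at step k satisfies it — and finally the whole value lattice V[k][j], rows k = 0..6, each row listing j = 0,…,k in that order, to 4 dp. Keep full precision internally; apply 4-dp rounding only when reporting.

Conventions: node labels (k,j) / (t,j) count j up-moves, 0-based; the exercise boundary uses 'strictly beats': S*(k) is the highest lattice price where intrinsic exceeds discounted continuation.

Δt=0.17300, u=1.16395, d=0.85915, q=0.50784, disc=e^(-rΔt)=0.98626
k=6 terminal: V=max(K-S,0) → 79.4968 66.8942 49.8207 26.6900 0.0000 0.0000 0.0000
k=5: j=0 S=41.3471 intr=73.6729 cont=72.0920 V=73.6729[EX]; j=1 S=56.0158 intr=59.0042 cont=57.4233 V=59.0042[EX]; j=2 S=75.8884 intr=39.1316 cont=37.5506 V=39.1316[EX]; j=3 S=102.8113 intr=12.2087 cont=12.9552 V=12.9552[hold]; j=4 S=139.2855 intr=0.0000 cont=0.0000 V=0.0000[hold]; j=5 S=188.6997 intr=0.0000 cont=0.0000 V=0.0000[hold]  S*(5)=75.8884
k=4: j=0 S=48.1258 intr=66.8942 cont=65.3133 V=66.8942[EX]; j=1 S=65.1993 intr=49.8207 cont=48.2398 V=49.8207[EX]; j=2 S=88.3300 intr=26.6900 cont=25.4830 V=26.6900[EX]; j=3 S=119.6667 intr=0.0000 cont=6.2884 V=6.2884[hold]; j=4 S=162.1208 intr=0.0000 cont=0.0000 V=0.0000[hold]  S*(4)=88.3300
k=3: j=0 S=56.0158 intr=59.0042 cont=57.4233 V=59.0042[EX]; j=1 S=75.8884 intr=39.1316 cont=37.5506 V=39.1316[EX]; j=2 S=102.8113 intr=12.2087 cont=16.1048 V=16.1048[hold]; j=3 S=139.2855 intr=0.0000 cont=3.0523 V=3.0523[hold]  S*(3)=75.8884
k=2: j=0 S=65.1993 intr=49.8207 cont=48.2398 V=49.8207[EX]; j=1 S=88.3300 intr=26.6900 cont=27.0605 V=27.0605[hold]; j=2 S=119.6667 intr=0.0000 cont=9.3459 V=9.3459[hold]  S*(2)=65.1993
k=1: j=0 S=75.8884 intr=39.1316 cont=37.7362 V=39.1316[EX]; j=1 S=102.8113 intr=12.2087 cont=17.8160 V=17.8160[hold]  S*(1)=75.8884
k=0: j=0 S=88.3300 intr=26.6900 cont=27.9176 V=27.9176[hold]  S*(0)=-

price = 27.9176
boundary = - 75.8884 65.1993 75.8884 88.3300 75.8884
tree:
27.9176
39.1316 17.8160
49.8207 27.0605 9.3459
59.0042 39.1316 16.1048 3.0523
66.8942 49.8207 26.6900 6.2884 0.0000
73.6729 59.0042 39.1316 12.9552 0.0000 0.0000
79.4968 66.8942 49.8207 26.6900 0.0000 0.0000 0.0000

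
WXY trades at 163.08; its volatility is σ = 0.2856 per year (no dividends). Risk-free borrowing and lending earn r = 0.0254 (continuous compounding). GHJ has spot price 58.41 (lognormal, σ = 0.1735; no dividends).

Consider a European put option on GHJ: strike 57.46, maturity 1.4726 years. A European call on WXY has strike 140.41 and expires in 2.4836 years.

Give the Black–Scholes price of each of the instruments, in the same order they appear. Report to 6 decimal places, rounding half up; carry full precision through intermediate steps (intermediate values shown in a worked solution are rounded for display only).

price(GHJ put K=57.46) = 3.393303
price(WXY call K=140.41) = 44.700104

[GHJ put K=57.46]
σ√T = 0.1735·√1.4726 = 0.210544
d₁ = (ln(S/K) + (r+σ²/2)T) / (σ√T) = (ln(58.41/57.46) + (0.0254+0.1735²/2)·1.4726) / 0.210544 = (0.016398 + 0.059568) / 0.210544 = 0.360811
d₂ = d₁ − σ√T = 0.360811 − 0.210544 = 0.150267
e^{−rT} = 0.963287
N(−d₁) = 0.359120,  N(−d₂) = 0.440277
price = K·e^{−rT}·N(−d₂) − S·N(−d₁) = 24.369528 − 20.976225 = 3.393303
[WXY call K=140.41]
σ√T = 0.2856·√2.4836 = 0.450090
d₁ = (ln(S/K) + (r+σ²/2)T) / (σ√T) = (ln(163.08/140.41) + (0.0254+0.2856²/2)·2.4836) / 0.450090 = (0.149674 + 0.164374) / 0.450090 = 0.697745
d₂ = d₁ − σ√T = 0.697745 − 0.450090 = 0.247656
e^{−rT} = 0.938865
N(d₁) = 0.757332,  N(d₂) = 0.597800
price = S·N(d₁) − K·e^{−rT}·N(d₂) = 123.505664 − 78.805560 = 44.700104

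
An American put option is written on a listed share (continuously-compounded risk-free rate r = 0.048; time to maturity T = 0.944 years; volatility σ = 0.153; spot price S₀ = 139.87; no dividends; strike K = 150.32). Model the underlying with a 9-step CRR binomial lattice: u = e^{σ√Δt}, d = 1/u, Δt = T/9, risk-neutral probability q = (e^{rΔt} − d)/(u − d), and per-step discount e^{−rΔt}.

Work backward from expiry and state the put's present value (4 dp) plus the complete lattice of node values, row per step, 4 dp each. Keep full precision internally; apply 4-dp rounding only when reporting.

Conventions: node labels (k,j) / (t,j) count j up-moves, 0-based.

price = 12.1123
tree:
12.1123
17.2118 7.8559
23.6468 11.8223 4.5306
29.7707 17.2118 7.3146 2.1873
35.5985 23.6468 11.4378 3.8500 0.7831
41.1445 29.7707 17.2118 6.5970 1.5320 0.1487
46.4225 35.5985 23.6468 10.9148 2.9588 0.3238 0.0000
51.4453 41.1445 29.7707 17.2118 5.6211 0.7051 0.0000 0.0000
56.2253 46.4225 35.5985 23.6468 10.4500 1.5357 0.0000 0.0000 0.0000
60.7742 51.4453 41.1445 29.7707 17.2118 3.3447 0.0000 0.0000 0.0000 0.0000

Δt=0.10489, u=1.05080, d=0.95166, q=0.53852, disc=e^(-rΔt)=0.99498
k=9 terminal: V=max(K-S,0) → 60.7742 51.4453 41.1445 29.7707 17.2118 3.3447 0.0000 0.0000 0.0000 0.0000
k=8: j=0 S=94.0947 intr=56.2253 cont=55.4704 V=56.2253[EX]; j=1 S=103.8975 intr=46.4225 cont=45.6676 V=46.4225[EX]; j=2 S=114.7215 intr=35.5985 cont=34.8436 V=35.5985[EX]; j=3 S=126.6732 intr=23.6468 cont=22.8919 V=23.6468[EX]; j=4 S=139.8700 intr=10.4500 cont=9.6951 V=10.4500[EX]; j=5 S=154.4416 intr=0.0000 cont=1.5357 V=1.5357[hold]; j=6 S=170.5313 intr=0.0000 cont=0.0000 V=0.0000[hold]; j=7 S=188.2973 intr=0.0000 cont=0.0000 V=0.0000[hold]; j=8 S=207.9141 intr=0.0000 cont=0.0000 V=0.0000[hold]
k=7: j=0 S=98.8747 intr=51.4453 cont=50.6904 V=51.4453[EX]; j=1 S=109.1755 intr=41.1445 cont=40.3896 V=41.1445[EX]; j=2 S=120.5493 intr=29.7707 cont=29.0158 V=29.7707[EX]; j=3 S=133.1082 intr=17.2118 cont=16.4569 V=17.2118[EX]; j=4 S=146.9753 intr=3.3447 cont=5.6211 V=5.6211[hold]; j=5 S=162.2872 intr=0.0000 cont=0.7051 V=0.7051[hold]; j=6 S=179.1943 intr=0.0000 cont=0.0000 V=0.0000[hold]; j=7 S=197.8627 intr=0.0000 cont=0.0000 V=0.0000[hold]
k=6: j=0 S=103.8975 intr=46.4225 cont=45.6676 V=46.4225[EX]; j=1 S=114.7215 intr=35.5985 cont=34.8436 V=35.5985[EX]; j=2 S=126.6732 intr=23.6468 cont=22.8919 V=23.6468[EX]; j=3 S=139.8700 intr=10.4500 cont=10.9148 V=10.9148[hold]; j=4 S=154.4416 intr=0.0000 cont=2.9588 V=2.9588[hold]; j=5 S=170.5313 intr=0.0000 cont=0.3238 V=0.3238[hold]; j=6 S=188.2973 intr=0.0000 cont=0.0000 V=0.0000[hold]
k=5: j=0 S=109.1755 intr=41.1445 cont=40.3896 V=41.1445[EX]; j=1 S=120.5493 intr=29.7707 cont=29.0158 V=29.7707[EX]; j=2 S=133.1082 intr=17.2118 cont=16.7060 V=17.2118[EX]; j=3 S=146.9753 intr=3.3447 cont=6.5970 V=6.5970[hold]; j=4 S=162.2872 intr=0.0000 cont=1.5320 V=1.5320[hold]; j=5 S=179.1943 intr=0.0000 cont=0.1487 V=0.1487[hold]
k=4: j=0 S=114.7215 intr=35.5985 cont=34.8436 V=35.5985[EX]; j=1 S=126.6732 intr=23.6468 cont=22.8919 V=23.6468[EX]; j=2 S=139.8700 intr=10.4500 cont=11.4378 V=11.4378[hold]; j=3 S=154.4416 intr=0.0000 cont=3.8500 V=3.8500[hold]; j=4 S=170.5313 intr=0.0000 cont=0.7831 V=0.7831[hold]
k=3: j=0 S=120.5493 intr=29.7707 cont=29.0158 V=29.7707[EX]; j=1 S=133.1082 intr=17.2118 cont=16.9862 V=17.2118[EX]; j=2 S=146.9753 intr=3.3447 cont=7.3146 V=7.3146[hold]; j=3 S=162.2872 intr=0.0000 cont=2.1873 V=2.1873[hold]
k=2: j=0 S=126.6732 intr=23.6468 cont=22.8919 V=23.6468[EX]; j=1 S=139.8700 intr=10.4500 cont=11.8223 V=11.8223[hold]; j=2 S=154.4416 intr=0.0000 cont=4.5306 V=4.5306[hold]
k=1: j=0 S=133.1082 intr=17.2118 cont=17.1922 V=17.2118[EX]; j=1 S=146.9753 intr=3.3447 cont=7.8559 V=7.8559[hold]
k=0: j=0 S=139.8700 intr=10.4500 cont=12.1123 V=12.1123[hold]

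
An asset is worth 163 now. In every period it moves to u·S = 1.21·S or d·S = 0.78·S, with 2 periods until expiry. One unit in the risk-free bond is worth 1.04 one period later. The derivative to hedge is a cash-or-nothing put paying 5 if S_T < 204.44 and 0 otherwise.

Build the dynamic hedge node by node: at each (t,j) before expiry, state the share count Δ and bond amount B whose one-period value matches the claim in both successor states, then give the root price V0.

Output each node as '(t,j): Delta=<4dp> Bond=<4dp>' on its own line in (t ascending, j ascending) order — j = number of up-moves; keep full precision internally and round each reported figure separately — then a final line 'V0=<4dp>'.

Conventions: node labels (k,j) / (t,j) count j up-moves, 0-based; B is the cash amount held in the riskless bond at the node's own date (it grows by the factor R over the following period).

(0,0): Delta=-0.0415 Bond=9.6931
(1,0): Delta=0.0000 Bond=4.8077
(1,1): Delta=-0.0590 Bond=13.5286
V0=2.9327

Arbitrage-free pricing uses the up-move probability p* = (R−d)/(u−d) = 0.6047, discounting each step at R = 1.04.
Payoffs at expiry: V(2,0)=5.0000, V(2,1)=5.0000, V(2,2)=0.0000
  t=1,j=0: stock 127.1400 → up 153.8394 (V=5.0000), down 99.1692 (V=5.0000). Price 4.8077; hedge Δ=0.0000, bond B=4.8077.
  t=1,j=1: stock 197.2300 → up 238.6483 (V=0.0000), down 153.8394 (V=5.0000). Price 1.9007; hedge Δ=-0.0590, bond B=13.5286.
  t=0,j=0: stock 163.0000 → up 197.2300 (V=1.9007), down 127.1400 (V=4.8077). Price 2.9327; hedge Δ=-0.0415, bond B=9.6931.
Check: Δ(0,0)·S0 + B(0,0) = 2.9327 = V0.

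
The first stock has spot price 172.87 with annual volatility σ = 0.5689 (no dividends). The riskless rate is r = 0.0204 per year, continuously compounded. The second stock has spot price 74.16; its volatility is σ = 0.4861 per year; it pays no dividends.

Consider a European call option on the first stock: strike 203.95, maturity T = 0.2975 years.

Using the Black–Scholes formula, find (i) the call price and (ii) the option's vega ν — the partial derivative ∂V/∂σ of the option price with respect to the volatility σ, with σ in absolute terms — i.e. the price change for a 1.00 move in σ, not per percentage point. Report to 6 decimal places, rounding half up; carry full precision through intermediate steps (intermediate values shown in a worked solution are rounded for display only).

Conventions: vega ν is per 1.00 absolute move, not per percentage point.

price = 11.184207
ν = 35.279656

σ√T = 0.5689·√0.2975 = 0.310298
d₁ = (ln(S/K) + (r+σ²/2)T) / (σ√T) = (ln(172.87/203.95) + (0.0204+0.5689²/2)·0.2975) / 0.310298 = (-0.165335 + 0.054212) / 0.310298 = -0.358118
d₂ = d₁ − σ√T = -0.358118 − 0.310298 = -0.668417
e^{−rT} = 0.993949
N(d₁) = 0.360127,  N(d₂) = 0.251934
Call price V = S·N(d₁) − K·e^{−rT}·N(d₂) = 62.255228 − 51.071022 = 11.184207
φ(d₁) = (1/√(2π))·e^{−d₁²/2} = 0.374163
ν = S·φ(d₁)·√T = 35.279656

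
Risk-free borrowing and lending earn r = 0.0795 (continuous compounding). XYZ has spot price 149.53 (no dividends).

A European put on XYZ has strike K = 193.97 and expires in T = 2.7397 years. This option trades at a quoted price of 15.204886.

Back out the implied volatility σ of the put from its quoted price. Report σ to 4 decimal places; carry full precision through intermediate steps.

At σ = 0.1160 the Black–Scholes value reproduces the quote:
σ√T = 0.116·√2.7397 = 0.192004
d₁ = (ln(S/K) + (r+σ²/2)T) / (σ√T) = (ln(149.53/193.97) + (0.0795+0.116²/2)·2.7397) / 0.192004 = (-0.260206 + 0.236239) / 0.192004 = -0.124829
d₂ = d₁ − σ√T = -0.124829 − 0.192004 = -0.316833
e^{−rT} = 0.804281
N(−d₁) = 0.549671,  N(−d₂) = 0.624315
V = K·e^{−rT}·N(−d₂) − S·N(−d₁) = 97.397119 − 82.192232 = 15.204886 (matching the quote); vega is positive throughout, so no other σ reproduces this price

sigma = 0.1160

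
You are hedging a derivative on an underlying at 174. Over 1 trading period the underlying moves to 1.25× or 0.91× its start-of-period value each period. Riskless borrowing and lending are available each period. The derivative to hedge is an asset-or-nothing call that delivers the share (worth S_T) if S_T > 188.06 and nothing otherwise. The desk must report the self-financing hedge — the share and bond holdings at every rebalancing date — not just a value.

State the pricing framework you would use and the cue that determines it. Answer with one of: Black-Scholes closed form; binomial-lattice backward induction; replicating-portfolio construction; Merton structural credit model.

Key observation: the mandate to exhibit the hedge at every date and state singles out the replicating-portfolio construction on the 1-period tree with factors 1.25 and 0.91 from 174.

framework: replicating-portfolio construction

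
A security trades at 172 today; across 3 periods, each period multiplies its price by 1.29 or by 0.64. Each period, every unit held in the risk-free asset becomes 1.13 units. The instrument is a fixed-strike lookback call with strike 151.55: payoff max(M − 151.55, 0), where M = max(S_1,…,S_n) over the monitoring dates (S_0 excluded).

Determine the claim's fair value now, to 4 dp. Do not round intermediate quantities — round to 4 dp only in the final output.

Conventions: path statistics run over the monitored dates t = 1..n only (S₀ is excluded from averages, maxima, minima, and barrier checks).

price = 89.7977

Under the martingale measure an up-move has probability p* = 0.7538; value the claim as the probability-weighted average of per-path payoffs, discounted 3 periods at R = 1.13.
Enumerate all 2^3 = 8 price paths (U = up ×1.29, D = down ×0.64); each path with k up-moves has probability p*^k·(1−p*)^(3−k).
DDD: M=110.0800, payoff=0.0000, prob=0.014915
UDD: M=221.8800, payoff=70.3300, prob=0.045677
DUD: M=142.0032, payoff=0.0000, prob=0.045677
UUD: M=286.2252, payoff=134.6752, prob=0.139885
DDU: M=110.0800, payoff=0.0000, prob=0.045677
UDU: M=221.8800, payoff=70.3300, prob=0.139885
DUU: M=183.1841, payoff=31.6341, prob=0.139885
UUU: M=369.2305, payoff=217.6805, prob=0.428399
Price = Σ prob·payoff / R^3 = 129.568867 / 1.442897 = 89.7977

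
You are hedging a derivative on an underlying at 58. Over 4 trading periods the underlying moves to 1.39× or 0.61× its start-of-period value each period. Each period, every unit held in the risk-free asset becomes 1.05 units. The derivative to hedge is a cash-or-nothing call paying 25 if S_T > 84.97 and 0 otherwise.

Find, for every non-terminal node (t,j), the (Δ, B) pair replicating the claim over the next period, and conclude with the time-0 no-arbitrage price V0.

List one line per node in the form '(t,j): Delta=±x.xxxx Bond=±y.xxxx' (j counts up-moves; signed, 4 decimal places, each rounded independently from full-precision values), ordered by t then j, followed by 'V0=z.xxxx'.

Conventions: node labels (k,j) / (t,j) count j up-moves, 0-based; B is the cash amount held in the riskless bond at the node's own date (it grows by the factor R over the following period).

Risk-neutral probability p* = (R−d)/(u−d) = (1.05−0.61)/(1.39−0.61) = 0.5641.
At maturity the claim pays: V(4,0)=0.0000, V(4,1)=0.0000, V(4,2)=0.0000, V(4,3)=25.0000, V(4,4)=25.0000
(3,0): S=13.1649. Δ = (V_up−V_dn)/(S_up−S_dn) = (0.0000−0.0000)/(18.2992−8.0306) = 0.0000. V = [p*·0.0000 + (1−p*)·0.0000]/1.05 = 0.0000. B = V − Δ·S = 0.0000.
(3,1): S=29.9987. Δ = (V_up−V_dn)/(S_up−S_dn) = (0.0000−0.0000)/(41.6982−18.2992) = 0.0000. V = [p*·0.0000 + (1−p*)·0.0000]/1.05 = 0.0000. B = V − Δ·S = 0.0000.
(3,2): S=68.3577. Δ = (V_up−V_dn)/(S_up−S_dn) = (25.0000−0.0000)/(95.0172−41.6982) = 0.4689. V = [p*·25.0000 + (1−p*)·0.0000]/1.05 = 13.4310. B = V − Δ·S = -18.6203.
(3,3): S=155.7659. Δ = (V_up−V_dn)/(S_up−S_dn) = (25.0000−25.0000)/(216.5146−95.0172) = 0.0000. V = [p*·25.0000 + (1−p*)·25.0000]/1.05 = 23.8095. B = V − Δ·S = 23.8095.
(2,0): S=21.5818. Δ = (V_up−V_dn)/(S_up−S_dn) = (0.0000−0.0000)/(29.9987−13.1649) = 0.0000. V = [p*·0.0000 + (1−p*)·0.0000]/1.05 = 0.0000. B = V − Δ·S = 0.0000.
(2,1): S=49.1782. Δ = (V_up−V_dn)/(S_up−S_dn) = (13.4310−0.0000)/(68.3577−29.9987) = 0.3501. V = [p*·13.4310 + (1−p*)·0.0000]/1.05 = 7.2157. B = V − Δ·S = -10.0036.
(2,2): S=112.0618. Δ = (V_up−V_dn)/(S_up−S_dn) = (23.8095−13.4310)/(155.7659−68.3577) = 0.1187. V = [p*·23.8095 + (1−p*)·13.4310]/1.05 = 18.3672. B = V − Δ·S = 5.0614.
(1,0): S=35.3800. Δ = (V_up−V_dn)/(S_up−S_dn) = (7.2157−0.0000)/(49.1782−21.5818) = 0.2615. V = [p*·7.2157 + (1−p*)·0.0000]/1.05 = 3.8766. B = V − Δ·S = -5.3743.
(1,1): S=80.6200. Δ = (V_up−V_dn)/(S_up−S_dn) = (18.3672−7.2157)/(112.0618−49.1782) = 0.1773. V = [p*·18.3672 + (1−p*)·7.2157]/1.05 = 12.8631. B = V − Δ·S = -1.4337.
(0,0): S=58.0000. Δ = (V_up−V_dn)/(S_up−S_dn) = (12.8631−3.8766)/(80.6200−35.3800) = 0.1986. V = [p*·12.8631 + (1−p*)·3.8766]/1.05 = 8.5199. B = V − Δ·S = -3.0013.
Sanity check at the root: Δ(0,0)·S0 + B(0,0) reproduces V0 = 8.5199.

(0,0): Delta=0.1986 Bond=-3.0013
(1,0): Delta=0.2615 Bond=-5.3743
(1,1): Delta=0.1773 Bond=-1.4337
(2,0): Delta=0.0000 Bond=0.0000
(2,1): Delta=0.3501 Bond=-10.0036
(2,2): Delta=0.1187 Bond=5.0614
(3,0): Delta=0.0000 Bond=0.0000
(3,1): Delta=0.0000 Bond=0.0000
(3,2): Delta=0.4689 Bond=-18.6203
(3,3): Delta=0.0000 Bond=23.8095
V0=8.5199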